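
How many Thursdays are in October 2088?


October 2088 has 31 days
Anchor: Jan 1, 2088. With p = 2088 - 1 = 2087: (p + p//4 - p//100 + p//400) mod 7 = (2087 + 521 - 20 + 5) mod 7 = 2593 mod 7 = 3 -> Thursday (Mon=0 ... Sun=6)
Days before October (Jan-Sep): 274; October 1 index = (3 + 274) mod 7 = 4 -> Friday
First Thursday is October 7
Thursdays: 7, 14, 21, 28

4 Thursdays


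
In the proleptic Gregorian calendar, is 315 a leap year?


Gregorian leap year rule: divisible by 4, but not by 100, unless also by 400.
315 is not divisible by 4 -> not a leap year

No


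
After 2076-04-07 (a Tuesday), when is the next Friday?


Current: Tuesday
Target: Friday
Days ahead: 3

Next Friday: 2076-04-10


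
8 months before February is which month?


February is month 2
2 - 8 = -6; wrap: -6 + 12 = 6

June


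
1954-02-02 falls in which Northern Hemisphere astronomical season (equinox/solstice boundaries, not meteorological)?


Date: February 2
Astronomical Winter (approx.; exact equinox/solstice day varies by year): December 21 to March 19
February 2 falls within the Winter window

Winter


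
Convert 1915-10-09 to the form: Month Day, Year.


ISO 1915-10-09 parses as year=1915, month=10, day=09
Month 10 -> October

October 9, 1915


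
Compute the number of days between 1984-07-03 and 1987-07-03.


From 1984-07-03 to 1987-07-03
1984-07-03: days before July = 31 + 29 + 31 + 30 + 31 + 30 = 182 (1984 is a leap year); day of year = 182 + 3 = 185
1987-07-03: days before July = 31 + 28 + 31 + 30 + 31 + 30 = 181 (1987 is not a leap year); day of year = 181 + 3 = 184
Rest of 1984: 366 - 185 = 181
Full years 1985 (365), 1986 (365): 730
Total = 181 + 730 + 184 = 1095

1095 days


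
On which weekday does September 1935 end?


September 1935 has 30 days
Anchor: Jan 1, 1935. With p = 1935 - 1 = 1934: (p + p//4 - p//100 + p//400) mod 7 = (1934 + 483 - 19 + 4) mod 7 = 2402 mod 7 = 1 -> Tuesday (Mon=0 ... Sun=6)
Days before September (Jan-Aug): 243; September 1 index = (1 + 243) mod 7 = 6 -> Sunday
Last day offset: 30 - 1 = 29 days
Weekday index = (6 + 29) mod 7 = 0

Monday, September 30


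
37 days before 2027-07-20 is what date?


Start: 2027-07-20, subtract 37 days
Back 20 days from July 20 reaches June 30, 2027 -> 17 left
June 2027: 30 - 17 = 13 -> lands on June 13

Result: 2027-06-13


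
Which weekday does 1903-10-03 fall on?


Date: October 3, 1903
Anchor: Jan 1, 1903. With p = 1903 - 1 = 1902: (p + p//4 - p//100 + p//400) mod 7 = (1902 + 475 - 19 + 4) mod 7 = 2362 mod 7 = 3 -> Thursday (Mon=0 ... Sun=6)
Days before October (Jan-Sep): 273; offset = 273 + 3 - 1 = 275
Weekday index = (3 + 275) mod 7 = 5

Day of the week: Saturday


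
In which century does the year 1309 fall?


Century = (year - 1) // 100 + 1
= (1309 - 1) // 100 + 1
= 1308 // 100 + 1
= 13 + 1

14th century


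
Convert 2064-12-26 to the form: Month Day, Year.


ISO 2064-12-26 parses as year=2064, month=12, day=26
Month 12 -> December

December 26, 2064


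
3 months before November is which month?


November is month 11
11 - 3 = 8

August


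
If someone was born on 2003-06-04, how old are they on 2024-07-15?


Birth: 2003-06-04
Reference: 2024-07-15
Year difference: 2024 - 2003 = 21

21 years old


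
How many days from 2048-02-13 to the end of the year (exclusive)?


Day of year: 44 of 366
Remaining = 366 - 44

322 days


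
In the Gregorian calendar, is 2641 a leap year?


Gregorian leap year rule: divisible by 4, but not by 100, unless also by 400.
2641 is not divisible by 4 -> not a leap year

No


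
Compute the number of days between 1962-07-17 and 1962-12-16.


From 1962-07-17 to 1962-12-16
1962-07-17: days before July = 31 + 28 + 31 + 30 + 31 + 30 = 181 (1962 is not a leap year); day of year = 181 + 17 = 198
1962-12-16: days before December = 31 + 28 + 31 + 30 + 31 + 30 + 31 + 31 + 30 + 31 + 30 = 334 (1962 is not a leap year); day of year = 334 + 16 = 350
Same year: 350 - 198 = 152

152 days


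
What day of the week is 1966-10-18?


Date: October 18, 1966
Anchor: Jan 1, 1966. With p = 1966 - 1 = 1965: (p + p//4 - p//100 + p//400) mod 7 = (1965 + 491 - 19 + 4) mod 7 = 2441 mod 7 = 5 -> Saturday (Mon=0 ... Sun=6)
Days before October (Jan-Sep): 273; offset = 273 + 18 - 1 = 290
Weekday index = (5 + 290) mod 7 = 1

Day of the week: Tuesday


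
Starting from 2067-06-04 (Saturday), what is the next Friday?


Current: Saturday
Target: Friday
Days ahead: 6

Next Friday: 2067-06-10


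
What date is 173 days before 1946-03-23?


Start: 1946-03-23, subtract 173 days
Back 23 days from March 23 reaches February 28, 1946 -> 150 left
February 1946 has 28 days -> back to January 31, 1946 -> 122 left
January 1946 has 31 days -> back to December 31, 1945 -> 91 left
December 1945 has 31 days -> back to November 30, 1945 -> 60 left
November 1945 has 30 days -> back to October 31, 1945 -> 30 left
October 1945: 31 - 30 = 1 -> lands on October 1

Result: 1945-10-01


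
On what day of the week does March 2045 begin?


Target: March 1, 2045
Anchor: Jan 1, 2045. With p = 2045 - 1 = 2044: (p + p//4 - p//100 + p//400) mod 7 = (2044 + 511 - 20 + 5) mod 7 = 2540 mod 7 = 6 -> Sunday (Mon=0 ... Sun=6)
Days before March (Jan-Feb): 59 days
Weekday index = (6 + 59) mod 7 = 2

Wednesday


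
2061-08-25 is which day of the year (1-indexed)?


Date: August 25, 2061
Days in months 1 through 7: 212
Plus 25 days in August

Day of year: 237


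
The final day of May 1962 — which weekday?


May 1962 has 31 days
Anchor: Jan 1, 1962. With p = 1962 - 1 = 1961: (p + p//4 - p//100 + p//400) mod 7 = (1961 + 490 - 19 + 4) mod 7 = 2436 mod 7 = 0 -> Monday (Mon=0 ... Sun=6)
Days before May (Jan-Apr): 120; May 1 index = (0 + 120) mod 7 = 1 -> Tuesday
Last day offset: 31 - 1 = 30 days
Weekday index = (1 + 30) mod 7 = 3

Thursday, May 31


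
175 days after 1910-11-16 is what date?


Start: 1910-11-16, add 175 days
November 1910 has 30 days: 30 - 16 = 14 days to November 30 -> 161 left
December 1910 has 31 days -> 130 left
January 1911 has 31 days -> 99 left
February 1911 has 28 days -> 71 left
March 1911 has 31 days -> 40 left
April 1911 has 30 days -> 10 left
May 1911: 10 <= 31 -> lands on May 10

Result: 1911-05-10


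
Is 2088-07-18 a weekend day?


Anchor: Jan 1, 2088. With p = 2088 - 1 = 2087: (p + p//4 - p//100 + p//400) mod 7 = (2087 + 521 - 20 + 5) mod 7 = 2593 mod 7 = 3 -> Thursday (Mon=0 ... Sun=6)
Day of year: 200; offset = 199
Weekday index = (3 + 199) mod 7 = 6 -> Sunday
Weekend days: Saturday, Sunday

Yes


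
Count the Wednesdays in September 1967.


September 1967 has 30 days
Anchor: Jan 1, 1967. With p = 1967 - 1 = 1966: (p + p//4 - p//100 + p//400) mod 7 = (1966 + 491 - 19 + 4) mod 7 = 2442 mod 7 = 6 -> Sunday (Mon=0 ... Sun=6)
Days before September (Jan-Aug): 243; September 1 index = (6 + 243) mod 7 = 4 -> Friday
First Wednesday is September 6
Wednesdays: 6, 13, 20, 27

4 Wednesdays


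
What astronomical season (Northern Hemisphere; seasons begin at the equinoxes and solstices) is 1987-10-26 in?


Date: October 26
Astronomical Autumn (approx.; exact equinox/solstice day varies by year): September 22 to December 20
October 26 falls within the Autumn window

Autumn


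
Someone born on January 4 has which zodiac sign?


Date: January 4
Conventional tropical zodiac dates: Capricorn from December 22 onward; Aquarius starts January 20
January 4 falls within the Capricorn range

Capricorn


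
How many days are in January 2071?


January 2071

31 days


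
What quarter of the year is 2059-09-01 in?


Month: September (month 9)
Q1: Jan-Mar, Q2: Apr-Jun, Q3: Jul-Sep, Q4: Oct-Dec

Q3


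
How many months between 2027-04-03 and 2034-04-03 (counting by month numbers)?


From April 2027 to April 2034
7 years * 12 = 84 months = 84

84 months


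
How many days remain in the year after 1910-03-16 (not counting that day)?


Day of year: 75 of 365
Remaining = 365 - 75

290 days


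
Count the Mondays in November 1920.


November 1920 has 30 days
Anchor: Jan 1, 1920. With p = 1920 - 1 = 1919: (p + p//4 - p//100 + p//400) mod 7 = (1919 + 479 - 19 + 4) mod 7 = 2383 mod 7 = 3 -> Thursday (Mon=0 ... Sun=6)
Days before November (Jan-Oct): 305; November 1 index = (3 + 305) mod 7 = 0 -> Monday
First Monday is November 1
Mondays: 1, 8, 15, 22, 29

5 Mondays


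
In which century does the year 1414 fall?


Century = (year - 1) // 100 + 1
= (1414 - 1) // 100 + 1
= 1413 // 100 + 1
= 14 + 1

15th century


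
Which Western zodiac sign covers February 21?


Date: February 21
Conventional tropical zodiac dates: Pisces from February 19 onward; Aries starts March 21
February 21 falls within the Pisces range

Pisces


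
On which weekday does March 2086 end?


March 2086 has 31 days
Anchor: Jan 1, 2086. With p = 2086 - 1 = 2085: (p + p//4 - p//100 + p//400) mod 7 = (2085 + 521 - 20 + 5) mod 7 = 2591 mod 7 = 1 -> Tuesday (Mon=0 ... Sun=6)
Days before March (Jan-Feb): 59; March 1 index = (1 + 59) mod 7 = 4 -> Friday
Last day offset: 31 - 1 = 30 days
Weekday index = (4 + 30) mod 7 = 6

Sunday, March 31


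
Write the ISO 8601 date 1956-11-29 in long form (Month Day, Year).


ISO 1956-11-29 parses as year=1956, month=11, day=29
Month 11 -> November

November 29, 1956


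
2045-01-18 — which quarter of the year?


Month: January (month 1)
Q1: Jan-Mar, Q2: Apr-Jun, Q3: Jul-Sep, Q4: Oct-Dec

Q1


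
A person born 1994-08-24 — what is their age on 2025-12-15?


Birth: 1994-08-24
Reference: 2025-12-15
Year difference: 2025 - 1994 = 31

31 years old


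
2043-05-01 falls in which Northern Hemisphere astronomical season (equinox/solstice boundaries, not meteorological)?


Date: May 1
Astronomical Spring (approx.; exact equinox/solstice day varies by year): March 20 to June 20
May 1 falls within the Spring window

Spring


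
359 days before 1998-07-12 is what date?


Start: 1998-07-12, subtract 359 days
Back 12 days from July 12 reaches June 30, 1998 -> 347 left
June 1998 has 30 days -> back to May 31, 1998 -> 317 left
May 1998 has 31 days -> back to April 30, 1998 -> 286 left
April 1998 has 30 days -> back to March 31, 1998 -> 256 left
March 1998 has 31 days -> back to February 28, 1998 -> 225 left
February 1998 has 28 days -> back to January 31, 1998 -> 197 left
January 1998 has 31 days -> back to December 31, 1997 -> 166 left
December 1997 has 31 days -> back to November 30, 1997 -> 135 left
November 1997 has 30 days -> back to October 31, 1997 -> 105 left
October 1997 has 31 days -> back to September 30, 1997 -> 74 left
September 1997 has 30 days -> back to August 31, 1997 -> 44 left
August 1997 has 31 days -> back to July 31, 1997 -> 13 left
July 1997: 31 - 13 = 18 -> lands on July 18

Result: 1997-07-18


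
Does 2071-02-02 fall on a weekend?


Anchor: Jan 1, 2071. With p = 2071 - 1 = 2070: (p + p//4 - p//100 + p//400) mod 7 = (2070 + 517 - 20 + 5) mod 7 = 2572 mod 7 = 3 -> Thursday (Mon=0 ... Sun=6)
Day of year: 33; offset = 32
Weekday index = (3 + 32) mod 7 = 0 -> Monday
Weekend days: Saturday, Sunday

No


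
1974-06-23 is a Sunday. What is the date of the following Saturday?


Current: Sunday
Target: Saturday
Days ahead: 6

Next Saturday: 1974-06-29


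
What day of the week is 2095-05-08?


Date: May 8, 2095
Anchor: Jan 1, 2095. With p = 2095 - 1 = 2094: (p + p//4 - p//100 + p//400) mod 7 = (2094 + 523 - 20 + 5) mod 7 = 2602 mod 7 = 5 -> Saturday (Mon=0 ... Sun=6)
Days before May (Jan-Apr): 120; offset = 120 + 8 - 1 = 127
Weekday index = (5 + 127) mod 7 = 6

Day of the week: Sunday


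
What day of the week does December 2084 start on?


Target: December 1, 2084
Anchor: Jan 1, 2084. With p = 2084 - 1 = 2083: (p + p//4 - p//100 + p//400) mod 7 = (2083 + 520 - 20 + 5) mod 7 = 2588 mod 7 = 5 -> Saturday (Mon=0 ... Sun=6)
Days before December (Jan-Nov): 335 days
Weekday index = (5 + 335) mod 7 = 4

Friday


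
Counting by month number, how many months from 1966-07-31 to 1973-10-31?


From July 1966 to October 1973
7 years * 12 = 84 months, plus 3 months = 87

87 months


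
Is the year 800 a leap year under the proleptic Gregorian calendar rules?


Gregorian leap year rule: divisible by 4, but not by 100, unless also by 400.
800 is divisible by 400 -> leap year

Yes


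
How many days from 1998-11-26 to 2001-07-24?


From 1998-11-26 to 2001-07-24
1998-11-26: days before November = 31 + 28 + 31 + 30 + 31 + 30 + 31 + 31 + 30 + 31 = 304 (1998 is not a leap year); day of year = 304 + 26 = 330
2001-07-24: days before July = 31 + 28 + 31 + 30 + 31 + 30 = 181 (2001 is not a leap year); day of year = 181 + 24 = 205
Rest of 1998: 365 - 330 = 35
Full years 1999 (365), 2000 (366): 731
Total = 35 + 731 + 205 = 971

971 days


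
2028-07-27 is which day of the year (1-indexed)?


Date: July 27, 2028
Days in months 1 through 6: 182
Plus 27 days in July

Day of year: 209


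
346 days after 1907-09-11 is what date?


Start: 1907-09-11, add 346 days
September 1907 has 30 days: 30 - 11 = 19 days to September 30 -> 327 left
October 1907 has 31 days -> 296 left
November 1907 has 30 days -> 266 left
December 1907 has 31 days -> 235 left
January 1908 has 31 days -> 204 left
February 1908 has 29 days -> 175 left
March 1908 has 31 days -> 144 left
April 1908 has 30 days -> 114 left
May 1908 has 31 days -> 83 left
June 1908 has 30 days -> 53 left
July 1908 has 31 days -> 22 left
August 1908: 22 <= 31 -> lands on August 22

Result: 1908-08-22


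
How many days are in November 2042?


November 2042

30 days


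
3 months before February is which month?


February is month 2
2 - 3 = -1; wrap: -1 + 12 = 11

November


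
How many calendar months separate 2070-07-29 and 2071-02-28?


From July 2070 to February 2071
1 year * 12 = 12 months, minus 5 months = 7

7 months


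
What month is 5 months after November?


November is month 11
11 + 5 = 16; wrap: 16 - 12 = 4

April


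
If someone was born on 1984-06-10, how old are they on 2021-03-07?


Birth: 1984-06-10
Reference: 2021-03-07
Year difference: 2021 - 1984 = 37
Birthday not yet reached in 2021, subtract 1

36 years old


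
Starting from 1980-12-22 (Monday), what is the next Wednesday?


Current: Monday
Target: Wednesday
Days ahead: 2

Next Wednesday: 1980-12-24


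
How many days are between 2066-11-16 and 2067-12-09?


From 2066-11-16 to 2067-12-09
2066-11-16: days before November = 31 + 28 + 31 + 30 + 31 + 30 + 31 + 31 + 30 + 31 = 304 (2066 is not a leap year); day of year = 304 + 16 = 320
2067-12-09: days before December = 31 + 28 + 31 + 30 + 31 + 30 + 31 + 31 + 30 + 31 + 30 = 334 (2067 is not a leap year); day of year = 334 + 9 = 343
Rest of 2066: 365 - 320 = 45
Total = 45 + 343 = 388

388 days


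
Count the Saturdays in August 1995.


August 1995 has 31 days
Anchor: Jan 1, 1995. With p = 1995 - 1 = 1994: (p + p//4 - p//100 + p//400) mod 7 = (1994 + 498 - 19 + 4) mod 7 = 2477 mod 7 = 6 -> Sunday (Mon=0 ... Sun=6)
Days before August (Jan-Jul): 212; August 1 index = (6 + 212) mod 7 = 1 -> Tuesday
First Saturday is August 5
Saturdays: 5, 12, 19, 26

4 Saturdays


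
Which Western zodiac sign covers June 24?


Date: June 24
Conventional tropical zodiac dates: Cancer from June 21 onward; Leo starts July 23
June 24 falls within the Cancer range

Cancer


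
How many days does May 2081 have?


May 2081

31 days


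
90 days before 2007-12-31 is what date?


Start: 2007-12-31, subtract 90 days
Back 31 days from December 31 reaches November 30, 2007 -> 59 left
November 2007 has 30 days -> back to October 31, 2007 -> 29 left
October 2007: 31 - 29 = 2 -> lands on October 2

Result: 2007-10-02


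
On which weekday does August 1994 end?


August 1994 has 31 days
Anchor: Jan 1, 1994. With p = 1994 - 1 = 1993: (p + p//4 - p//100 + p//400) mod 7 = (1993 + 498 - 19 + 4) mod 7 = 2476 mod 7 = 5 -> Saturday (Mon=0 ... Sun=6)
Days before August (Jan-Jul): 212; August 1 index = (5 + 212) mod 7 = 0 -> Monday
Last day offset: 31 - 1 = 30 days
Weekday index = (0 + 30) mod 7 = 2

Wednesday, August 31


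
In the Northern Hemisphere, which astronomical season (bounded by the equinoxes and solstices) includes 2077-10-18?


Date: October 18
Astronomical Autumn (approx.; exact equinox/solstice day varies by year): September 22 to December 20
October 18 falls within the Autumn window

Autumn


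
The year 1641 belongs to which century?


Century = (year - 1) // 100 + 1
= (1641 - 1) // 100 + 1
= 1640 // 100 + 1
= 16 + 1

17th century


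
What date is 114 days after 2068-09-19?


Start: 2068-09-19, add 114 days
September 2068 has 30 days: 30 - 19 = 11 days to September 30 -> 103 left
October 2068 has 31 days -> 72 left
November 2068 has 30 days -> 42 left
December 2068 has 31 days -> 11 left
January 2069: 11 <= 31 -> lands on January 11

Result: 2069-01-11


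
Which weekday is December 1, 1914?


Target: December 1, 1914
Anchor: Jan 1, 1914. With p = 1914 - 1 = 1913: (p + p//4 - p//100 + p//400) mod 7 = (1913 + 478 - 19 + 4) mod 7 = 2376 mod 7 = 3 -> Thursday (Mon=0 ... Sun=6)
Days before December (Jan-Nov): 334 days
Weekday index = (3 + 334) mod 7 = 1

Tuesday


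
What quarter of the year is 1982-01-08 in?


Month: January (month 1)
Q1: Jan-Mar, Q2: Apr-Jun, Q3: Jul-Sep, Q4: Oct-Dec

Q1


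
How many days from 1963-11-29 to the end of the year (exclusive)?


Day of year: 333 of 365
Remaining = 365 - 333

32 days


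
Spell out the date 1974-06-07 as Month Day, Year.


ISO 1974-06-07 parses as year=1974, month=06, day=07
Month 6 -> June

June 7, 1974


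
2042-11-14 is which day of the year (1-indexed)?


Date: November 14, 2042
Days in months 1 through 10: 304
Plus 14 days in November

Day of year: 318


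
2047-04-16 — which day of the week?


Date: April 16, 2047
Anchor: Jan 1, 2047. With p = 2047 - 1 = 2046: (p + p//4 - p//100 + p//400) mod 7 = (2046 + 511 - 20 + 5) mod 7 = 2542 mod 7 = 1 -> Tuesday (Mon=0 ... Sun=6)
Days before April (Jan-Mar): 90; offset = 90 + 16 - 1 = 105
Weekday index = (1 + 105) mod 7 = 1

Day of the week: Tuesday


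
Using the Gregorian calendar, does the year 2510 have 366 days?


Gregorian leap year rule: divisible by 4, but not by 100, unless also by 400.
2510 is not divisible by 4 -> not a leap year

No


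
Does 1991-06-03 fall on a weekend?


Anchor: Jan 1, 1991. With p = 1991 - 1 = 1990: (p + p//4 - p//100 + p//400) mod 7 = (1990 + 497 - 19 + 4) mod 7 = 2472 mod 7 = 1 -> Tuesday (Mon=0 ... Sun=6)
Day of year: 154; offset = 153
Weekday index = (1 + 153) mod 7 = 0 -> Monday
Weekend days: Saturday, Sunday

No


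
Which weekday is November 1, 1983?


Target: November 1, 1983
Anchor: Jan 1, 1983. With p = 1983 - 1 = 1982: (p + p//4 - p//100 + p//400) mod 7 = (1982 + 495 - 19 + 4) mod 7 = 2462 mod 7 = 5 -> Saturday (Mon=0 ... Sun=6)
Days before November (Jan-Oct): 304 days
Weekday index = (5 + 304) mod 7 = 1

Tuesday


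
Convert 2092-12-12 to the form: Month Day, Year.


ISO 2092-12-12 parses as year=2092, month=12, day=12
Month 12 -> December

December 12, 2092


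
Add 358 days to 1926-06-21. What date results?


Start: 1926-06-21, add 358 days
June 1926 has 30 days: 30 - 21 = 9 days to June 30 -> 349 left
July 1926 has 31 days -> 318 left
August 1926 has 31 days -> 287 left
September 1926 has 30 days -> 257 left
October 1926 has 31 days -> 226 left
November 1926 has 30 days -> 196 left
December 1926 has 31 days -> 165 left
January 1927 has 31 days -> 134 left
February 1927 has 28 days -> 106 left
March 1927 has 31 days -> 75 left
April 1927 has 30 days -> 45 left
May 1927 has 31 days -> 14 left
June 1927: 14 <= 30 -> lands on June 14

Result: 1927-06-14


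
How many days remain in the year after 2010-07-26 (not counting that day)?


Day of year: 207 of 365
Remaining = 365 - 207

158 days


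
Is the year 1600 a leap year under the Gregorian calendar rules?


Gregorian leap year rule: divisible by 4, but not by 100, unless also by 400.
1600 is divisible by 400 -> leap year

Yes


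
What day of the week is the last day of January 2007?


January 2007 has 31 days
Anchor: Jan 1, 2007. With p = 2007 - 1 = 2006: (p + p//4 - p//100 + p//400) mod 7 = (2006 + 501 - 20 + 5) mod 7 = 2492 mod 7 = 0 -> Monday (Mon=0 ... Sun=6)
January 1 is the anchor itself -> Monday
Last day offset: 31 - 1 = 30 days
Weekday index = (0 + 30) mod 7 = 2

Wednesday, January 31


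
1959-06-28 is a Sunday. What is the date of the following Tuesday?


Current: Sunday
Target: Tuesday
Days ahead: 2

Next Tuesday: 1959-06-30


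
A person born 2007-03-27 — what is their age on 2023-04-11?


Birth: 2007-03-27
Reference: 2023-04-11
Year difference: 2023 - 2007 = 16

16 years old


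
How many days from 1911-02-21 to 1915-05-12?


From 1911-02-21 to 1915-05-12
1911-02-21: days before February = 31; day of year = 31 + 21 = 52
1915-05-12: days before May = 31 + 28 + 31 + 30 = 120 (1915 is not a leap year); day of year = 120 + 12 = 132
Rest of 1911: 365 - 52 = 313
Full years 1912 (366), 1913 (365), 1914 (365): 1096
Total = 313 + 1096 + 132 = 1541

1541 days


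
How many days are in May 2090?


May 2090

31 days


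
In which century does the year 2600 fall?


Century = (year - 1) // 100 + 1
= (2600 - 1) // 100 + 1
= 2599 // 100 + 1
= 25 + 1

26th century


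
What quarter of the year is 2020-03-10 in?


Month: March (month 3)
Q1: Jan-Mar, Q2: Apr-Jun, Q3: Jul-Sep, Q4: Oct-Dec

Q1


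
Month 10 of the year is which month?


Month 10 of 12

October


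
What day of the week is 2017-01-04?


Date: January 4, 2017
Anchor: Jan 1, 2017. With p = 2017 - 1 = 2016: (p + p//4 - p//100 + p//400) mod 7 = (2016 + 504 - 20 + 5) mod 7 = 2505 mod 7 = 6 -> Sunday (Mon=0 ... Sun=6)
Days into year = 4 - 1 = 3
Weekday index = (6 + 3) mod 7 = 2

Day of the week: Wednesday


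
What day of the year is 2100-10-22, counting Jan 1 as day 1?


Date: October 22, 2100
Days in months 1 through 9: 273
Plus 22 days in October

Day of year: 295


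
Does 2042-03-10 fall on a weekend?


Anchor: Jan 1, 2042. With p = 2042 - 1 = 2041: (p + p//4 - p//100 + p//400) mod 7 = (2041 + 510 - 20 + 5) mod 7 = 2536 mod 7 = 2 -> Wednesday (Mon=0 ... Sun=6)
Day of year: 69; offset = 68
Weekday index = (2 + 68) mod 7 = 0 -> Monday
Weekend days: Saturday, Sunday

No


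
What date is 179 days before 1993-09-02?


Start: 1993-09-02, subtract 179 days
Back 2 days from September 2 reaches August 31, 1993 -> 177 left
August 1993 has 31 days -> back to July 31, 1993 -> 146 left
July 1993 has 31 days -> back to June 30, 1993 -> 115 left
June 1993 has 30 days -> back to May 31, 1993 -> 85 left
May 1993 has 31 days -> back to April 30, 1993 -> 54 left
April 1993 has 30 days -> back to March 31, 1993 -> 24 left
March 1993: 31 - 24 = 7 -> lands on March 7

Result: 1993-03-07


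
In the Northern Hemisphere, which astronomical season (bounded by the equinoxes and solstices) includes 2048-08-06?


Date: August 6
Astronomical Summer (approx.; exact equinox/solstice day varies by year): June 21 to September 21
August 6 falls within the Summer window

Summer


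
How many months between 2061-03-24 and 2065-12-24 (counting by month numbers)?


From March 2061 to December 2065
4 years * 12 = 48 months, plus 9 months = 57

57 months


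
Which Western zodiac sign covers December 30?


Date: December 30
Conventional tropical zodiac dates: Capricorn from December 22 onward; Aquarius starts January 20
December 30 falls within the Capricorn range

Capricorn


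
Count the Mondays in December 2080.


December 2080 has 31 days
Anchor: Jan 1, 2080. With p = 2080 - 1 = 2079: (p + p//4 - p//100 + p//400) mod 7 = (2079 + 519 - 20 + 5) mod 7 = 2583 mod 7 = 0 -> Monday (Mon=0 ... Sun=6)
Days before December (Jan-Nov): 335; December 1 index = (0 + 335) mod 7 = 6 -> Sunday
First Monday is December 2
Mondays: 2, 9, 16, 23, 30

5 Mondays


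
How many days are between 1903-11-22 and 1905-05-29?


From 1903-11-22 to 1905-05-29
1903-11-22: days before November = 31 + 28 + 31 + 30 + 31 + 30 + 31 + 31 + 30 + 31 = 304 (1903 is not a leap year); day of year = 304 + 22 = 326
1905-05-29: days before May = 31 + 28 + 31 + 30 = 120 (1905 is not a leap year); day of year = 120 + 29 = 149
Rest of 1903: 365 - 326 = 39
Full years 1904 (366): 366
Total = 39 + 366 + 149 = 554

554 days


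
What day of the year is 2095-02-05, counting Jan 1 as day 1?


Date: February 5, 2095
Days in months 1 through 1: 31
Plus 5 days in February

Day of year: 36


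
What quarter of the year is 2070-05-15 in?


Month: May (month 5)
Q1: Jan-Mar, Q2: Apr-Jun, Q3: Jul-Sep, Q4: Oct-Dec

Q2


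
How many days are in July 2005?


July 2005

31 days


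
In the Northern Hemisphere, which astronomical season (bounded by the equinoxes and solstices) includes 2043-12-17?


Date: December 17
Astronomical Autumn (approx.; exact equinox/solstice day varies by year): September 22 to December 20
December 17 falls within the Autumn window

Autumn


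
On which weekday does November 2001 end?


November 2001 has 30 days
Anchor: Jan 1, 2001. With p = 2001 - 1 = 2000: (p + p//4 - p//100 + p//400) mod 7 = (2000 + 500 - 20 + 5) mod 7 = 2485 mod 7 = 0 -> Monday (Mon=0 ... Sun=6)
Days before November (Jan-Oct): 304; November 1 index = (0 + 304) mod 7 = 3 -> Thursday
Last day offset: 30 - 1 = 29 days
Weekday index = (3 + 29) mod 7 = 4

Friday, November 30


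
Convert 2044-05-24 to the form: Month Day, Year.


ISO 2044-05-24 parses as year=2044, month=05, day=24
Month 5 -> May

May 24, 2044


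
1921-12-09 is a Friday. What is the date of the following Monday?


Current: Friday
Target: Monday
Days ahead: 3

Next Monday: 1921-12-12


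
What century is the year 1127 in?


Century = (year - 1) // 100 + 1
= (1127 - 1) // 100 + 1
= 1126 // 100 + 1
= 11 + 1

12th century


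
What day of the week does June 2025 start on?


Target: June 1, 2025
Anchor: Jan 1, 2025. With p = 2025 - 1 = 2024: (p + p//4 - p//100 + p//400) mod 7 = (2024 + 506 - 20 + 5) mod 7 = 2515 mod 7 = 2 -> Wednesday (Mon=0 ... Sun=6)
Days before June (Jan-May): 151 days
Weekday index = (2 + 151) mod 7 = 6

Sunday


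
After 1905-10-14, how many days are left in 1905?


Day of year: 287 of 365
Remaining = 365 - 287

78 days


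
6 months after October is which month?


October is month 10
10 + 6 = 16; wrap: 16 - 12 = 4

April


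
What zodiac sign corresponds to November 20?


Date: November 20
Conventional tropical zodiac dates: Scorpio from October 23 onward; Sagittarius starts November 22
November 20 falls within the Scorpio range

Scorpio


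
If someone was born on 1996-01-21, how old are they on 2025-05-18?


Birth: 1996-01-21
Reference: 2025-05-18
Year difference: 2025 - 1996 = 29

29 years old


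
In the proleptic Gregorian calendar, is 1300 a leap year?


Gregorian leap year rule: divisible by 4, but not by 100, unless also by 400.
1300 is divisible by 100 but not 400 -> not a leap year

No


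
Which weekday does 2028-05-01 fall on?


Date: May 1, 2028
Anchor: Jan 1, 2028. With p = 2028 - 1 = 2027: (p + p//4 - p//100 + p//400) mod 7 = (2027 + 506 - 20 + 5) mod 7 = 2518 mod 7 = 5 -> Saturday (Mon=0 ... Sun=6)
Days before May (Jan-Apr): 121; offset = 121 + 1 - 1 = 121
Weekday index = (5 + 121) mod 7 = 0

Day of the week: Monday


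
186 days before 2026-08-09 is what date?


Start: 2026-08-09, subtract 186 days
Back 9 days from August 9 reaches July 31, 2026 -> 177 left
July 2026 has 31 days -> back to June 30, 2026 -> 146 left
June 2026 has 30 days -> back to May 31, 2026 -> 116 left
May 2026 has 31 days -> back to April 30, 2026 -> 85 left
April 2026 has 30 days -> back to March 31, 2026 -> 55 left
March 2026 has 31 days -> back to February 28, 2026 -> 24 left
February 2026: 28 - 24 = 4 -> lands on February 4

Result: 2026-02-04


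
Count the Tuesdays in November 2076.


November 2076 has 30 days
Anchor: Jan 1, 2076. With p = 2076 - 1 = 2075: (p + p//4 - p//100 + p//400) mod 7 = (2075 + 518 - 20 + 5) mod 7 = 2578 mod 7 = 2 -> Wednesday (Mon=0 ... Sun=6)
Days before November (Jan-Oct): 305; November 1 index = (2 + 305) mod 7 = 6 -> Sunday
First Tuesday is November 3
Tuesdays: 3, 10, 17, 24

4 Tuesdays


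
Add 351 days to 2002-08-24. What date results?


Start: 2002-08-24, add 351 days
August 2002 has 31 days: 31 - 24 = 7 days to August 31 -> 344 left
September 2002 has 30 days -> 314 left
October 2002 has 31 days -> 283 left
November 2002 has 30 days -> 253 left
December 2002 has 31 days -> 222 left
January 2003 has 31 days -> 191 left
February 2003 has 28 days -> 163 left
March 2003 has 31 days -> 132 left
April 2003 has 30 days -> 102 left
May 2003 has 31 days -> 71 left
June 2003 has 30 days -> 41 left
July 2003 has 31 days -> 10 left
August 2003: 10 <= 31 -> lands on August 10

Result: 2003-08-10


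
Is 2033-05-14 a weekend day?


Anchor: Jan 1, 2033. With p = 2033 - 1 = 2032: (p + p//4 - p//100 + p//400) mod 7 = (2032 + 508 - 20 + 5) mod 7 = 2525 mod 7 = 5 -> Saturday (Mon=0 ... Sun=6)
Day of year: 134; offset = 133
Weekday index = (5 + 133) mod 7 = 5 -> Saturday
Weekend days: Saturday, Sunday

Yes


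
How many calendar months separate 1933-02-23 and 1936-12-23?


From February 1933 to December 1936
3 years * 12 = 36 months, plus 10 months = 46

46 months


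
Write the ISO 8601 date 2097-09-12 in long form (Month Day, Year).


ISO 2097-09-12 parses as year=2097, month=09, day=12
Month 9 -> September

September 12, 2097


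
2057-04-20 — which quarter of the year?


Month: April (month 4)
Q1: Jan-Mar, Q2: Apr-Jun, Q3: Jul-Sep, Q4: Oct-Dec

Q2


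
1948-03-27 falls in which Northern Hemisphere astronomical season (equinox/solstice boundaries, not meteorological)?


Date: March 27
Astronomical Spring (approx.; exact equinox/solstice day varies by year): March 20 to June 20
March 27 falls within the Spring window

Spring


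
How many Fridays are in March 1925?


March 1925 has 31 days
Anchor: Jan 1, 1925. With p = 1925 - 1 = 1924: (p + p//4 - p//100 + p//400) mod 7 = (1924 + 481 - 19 + 4) mod 7 = 2390 mod 7 = 3 -> Thursday (Mon=0 ... Sun=6)
Days before March (Jan-Feb): 59; March 1 index = (3 + 59) mod 7 = 6 -> Sunday
First Friday is March 6
Fridays: 6, 13, 20, 27

4 Fridays


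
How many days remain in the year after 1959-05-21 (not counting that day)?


Day of year: 141 of 365
Remaining = 365 - 141

224 days


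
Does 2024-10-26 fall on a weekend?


Anchor: Jan 1, 2024. With p = 2024 - 1 = 2023: (p + p//4 - p//100 + p//400) mod 7 = (2023 + 505 - 20 + 5) mod 7 = 2513 mod 7 = 0 -> Monday (Mon=0 ... Sun=6)
Day of year: 300; offset = 299
Weekday index = (0 + 299) mod 7 = 5 -> Saturday
Weekend days: Saturday, Sunday

Yes


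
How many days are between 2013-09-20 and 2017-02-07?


From 2013-09-20 to 2017-02-07
2013-09-20: days before September = 31 + 28 + 31 + 30 + 31 + 30 + 31 + 31 = 243 (2013 is not a leap year); day of year = 243 + 20 = 263
2017-02-07: days before February = 31; day of year = 31 + 7 = 38
Rest of 2013: 365 - 263 = 102
Full years 2014 (365), 2015 (365), 2016 (366): 1096
Total = 102 + 1096 + 38 = 1236

1236 days


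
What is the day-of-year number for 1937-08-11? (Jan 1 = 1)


Date: August 11, 1937
Days in months 1 through 7: 212
Plus 11 days in August

Day of year: 223


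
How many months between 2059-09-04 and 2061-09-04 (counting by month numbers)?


From September 2059 to September 2061
2 years * 12 = 24 months = 24

24 months


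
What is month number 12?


Month 12 of 12

December


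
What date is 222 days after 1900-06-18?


Start: 1900-06-18, add 222 days
June 1900 has 30 days: 30 - 18 = 12 days to June 30 -> 210 left
July 1900 has 31 days -> 179 left
August 1900 has 31 days -> 148 left
September 1900 has 30 days -> 118 left
October 1900 has 31 days -> 87 left
November 1900 has 30 days -> 57 left
December 1900 has 31 days -> 26 left
January 1901: 26 <= 31 -> lands on January 26

Result: 1901-01-26


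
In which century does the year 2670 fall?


Century = (year - 1) // 100 + 1
= (2670 - 1) // 100 + 1
= 2669 // 100 + 1
= 26 + 1

27th century


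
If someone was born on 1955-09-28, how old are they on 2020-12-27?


Birth: 1955-09-28
Reference: 2020-12-27
Year difference: 2020 - 1955 = 65

65 years old


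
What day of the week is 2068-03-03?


Date: March 3, 2068
Anchor: Jan 1, 2068. With p = 2068 - 1 = 2067: (p + p//4 - p//100 + p//400) mod 7 = (2067 + 516 - 20 + 5) mod 7 = 2568 mod 7 = 6 -> Sunday (Mon=0 ... Sun=6)
Days before March (Jan-Feb): 60; offset = 60 + 3 - 1 = 62
Weekday index = (6 + 62) mod 7 = 5

Day of the week: Saturday


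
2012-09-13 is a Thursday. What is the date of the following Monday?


Current: Thursday
Target: Monday
Days ahead: 4

Next Monday: 2012-09-17


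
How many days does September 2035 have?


September 2035

30 days


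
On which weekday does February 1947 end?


February 1947 has 28 days
Anchor: Jan 1, 1947. With p = 1947 - 1 = 1946: (p + p//4 - p//100 + p//400) mod 7 = (1946 + 486 - 19 + 4) mod 7 = 2417 mod 7 = 2 -> Wednesday (Mon=0 ... Sun=6)
Days before February (Jan): 31; February 1 index = (2 + 31) mod 7 = 5 -> Saturday
Last day offset: 28 - 1 = 27 days
Weekday index = (5 + 27) mod 7 = 4

Friday, February 28


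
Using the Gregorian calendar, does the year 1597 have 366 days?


Gregorian leap year rule: divisible by 4, but not by 100, unless also by 400.
1597 is not divisible by 4 -> not a leap year

No


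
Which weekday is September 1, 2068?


Target: September 1, 2068
Anchor: Jan 1, 2068. With p = 2068 - 1 = 2067: (p + p//4 - p//100 + p//400) mod 7 = (2067 + 516 - 20 + 5) mod 7 = 2568 mod 7 = 6 -> Sunday (Mon=0 ... Sun=6)
Days before September (Jan-Aug): 244 days
Weekday index = (6 + 244) mod 7 = 5

Saturday


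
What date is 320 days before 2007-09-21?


Start: 2007-09-21, subtract 320 days
Back 21 days from September 21 reaches August 31, 2007 -> 299 left
August 2007 has 31 days -> back to July 31, 2007 -> 268 left
July 2007 has 31 days -> back to June 30, 2007 -> 237 left
June 2007 has 30 days -> back to May 31, 2007 -> 207 left
May 2007 has 31 days -> back to April 30, 2007 -> 176 left
April 2007 has 30 days -> back to March 31, 2007 -> 146 left
March 2007 has 31 days -> back to February 28, 2007 -> 115 left
February 2007 has 28 days -> back to January 31, 2007 -> 87 left
January 2007 has 31 days -> back to December 31, 2006 -> 56 left
December 2006 has 31 days -> back to November 30, 2006 -> 25 left
November 2006: 30 - 25 = 5 -> lands on November 5

Result: 2006-11-05


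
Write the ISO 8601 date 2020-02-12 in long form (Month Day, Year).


ISO 2020-02-12 parses as year=2020, month=02, day=12
Month 2 -> February

February 12, 2020


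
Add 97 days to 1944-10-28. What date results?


Start: 1944-10-28, add 97 days
October 1944 has 31 days: 31 - 28 = 3 days to October 31 -> 94 left
November 1944 has 30 days -> 64 left
December 1944 has 31 days -> 33 left
January 1945 has 31 days -> 2 left
February 1945: 2 <= 28 -> lands on February 2

Result: 1945-02-02


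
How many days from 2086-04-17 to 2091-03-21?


From 2086-04-17 to 2091-03-21
2086-04-17: days before April = 31 + 28 + 31 = 90 (2086 is not a leap year); day of year = 90 + 17 = 107
2091-03-21: days before March = 31 + 28 = 59 (2091 is not a leap year); day of year = 59 + 21 = 80
Rest of 2086: 365 - 107 = 258
Full years 2087 (365), 2088 (366), 2089 (365), 2090 (365): 1461
Total = 258 + 1461 + 80 = 1799

1799 days


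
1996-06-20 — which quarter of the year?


Month: June (month 6)
Q1: Jan-Mar, Q2: Apr-Jun, Q3: Jul-Sep, Q4: Oct-Dec

Q2


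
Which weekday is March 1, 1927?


Target: March 1, 1927
Anchor: Jan 1, 1927. With p = 1927 - 1 = 1926: (p + p//4 - p//100 + p//400) mod 7 = (1926 + 481 - 19 + 4) mod 7 = 2392 mod 7 = 5 -> Saturday (Mon=0 ... Sun=6)
Days before March (Jan-Feb): 59 days
Weekday index = (5 + 59) mod 7 = 1

Tuesday


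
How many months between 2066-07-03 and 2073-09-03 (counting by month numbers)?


From July 2066 to September 2073
7 years * 12 = 84 months, plus 2 months = 86

86 months


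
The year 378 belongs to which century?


Century = (year - 1) // 100 + 1
= (378 - 1) // 100 + 1
= 377 // 100 + 1
= 3 + 1

4th century


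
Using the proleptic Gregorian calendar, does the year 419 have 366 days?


Gregorian leap year rule: divisible by 4, but not by 100, unless also by 400.
419 is not divisible by 4 -> not a leap year

No


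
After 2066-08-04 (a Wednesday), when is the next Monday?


Current: Wednesday
Target: Monday
Days ahead: 5

Next Monday: 2066-08-09


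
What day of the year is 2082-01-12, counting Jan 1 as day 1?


Date: January 12, 2082
No months before January
Plus 12 days in January

Day of year: 12


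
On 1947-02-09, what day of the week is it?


Date: February 9, 1947
Anchor: Jan 1, 1947. With p = 1947 - 1 = 1946: (p + p//4 - p//100 + p//400) mod 7 = (1946 + 486 - 19 + 4) mod 7 = 2417 mod 7 = 2 -> Wednesday (Mon=0 ... Sun=6)
Days before February (Jan): 31; offset = 31 + 9 - 1 = 39
Weekday index = (2 + 39) mod 7 = 6

Day of the week: Sunday


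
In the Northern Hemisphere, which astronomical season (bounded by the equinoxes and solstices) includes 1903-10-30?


Date: October 30
Astronomical Autumn (approx.; exact equinox/solstice day varies by year): September 22 to December 20
October 30 falls within the Autumn window

Autumn


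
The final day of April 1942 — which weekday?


April 1942 has 30 days
Anchor: Jan 1, 1942. With p = 1942 - 1 = 1941: (p + p//4 - p//100 + p//400) mod 7 = (1941 + 485 - 19 + 4) mod 7 = 2411 mod 7 = 3 -> Thursday (Mon=0 ... Sun=6)
Days before April (Jan-Mar): 90; April 1 index = (3 + 90) mod 7 = 2 -> Wednesday
Last day offset: 30 - 1 = 29 days
Weekday index = (2 + 29) mod 7 = 3

Thursday, April 30


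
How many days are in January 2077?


January 2077

31 days


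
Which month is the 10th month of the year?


Month 10 of 12

October


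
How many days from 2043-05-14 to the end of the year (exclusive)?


Day of year: 134 of 365
Remaining = 365 - 134

231 days


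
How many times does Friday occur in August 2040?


August 2040 has 31 days
Anchor: Jan 1, 2040. With p = 2040 - 1 = 2039: (p + p//4 - p//100 + p//400) mod 7 = (2039 + 509 - 20 + 5) mod 7 = 2533 mod 7 = 6 -> Sunday (Mon=0 ... Sun=6)
Days before August (Jan-Jul): 213; August 1 index = (6 + 213) mod 7 = 2 -> Wednesday
First Friday is August 3
Fridays: 3, 10, 17, 24, 31

5 Fridays


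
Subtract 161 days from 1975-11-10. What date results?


Start: 1975-11-10, subtract 161 days
Back 10 days from November 10 reaches October 31, 1975 -> 151 left
October 1975 has 31 days -> back to September 30, 1975 -> 120 left
September 1975 has 30 days -> back to August 31, 1975 -> 90 left
August 1975 has 31 days -> back to July 31, 1975 -> 59 left
July 1975 has 31 days -> back to June 30, 1975 -> 28 left
June 1975: 30 - 28 = 2 -> lands on June 2

Result: 1975-06-02


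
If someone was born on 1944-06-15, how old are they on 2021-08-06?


Birth: 1944-06-15
Reference: 2021-08-06
Year difference: 2021 - 1944 = 77

77 years old


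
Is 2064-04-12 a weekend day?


Anchor: Jan 1, 2064. With p = 2064 - 1 = 2063: (p + p//4 - p//100 + p//400) mod 7 = (2063 + 515 - 20 + 5) mod 7 = 2563 mod 7 = 1 -> Tuesday (Mon=0 ... Sun=6)
Day of year: 103; offset = 102
Weekday index = (1 + 102) mod 7 = 5 -> Saturday
Weekend days: Saturday, Sunday

Yes


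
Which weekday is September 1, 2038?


Target: September 1, 2038
Anchor: Jan 1, 2038. With p = 2038 - 1 = 2037: (p + p//4 - p//100 + p//400) mod 7 = (2037 + 509 - 20 + 5) mod 7 = 2531 mod 7 = 4 -> Friday (Mon=0 ... Sun=6)
Days before September (Jan-Aug): 243 days
Weekday index = (4 + 243) mod 7 = 2

Wednesday
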